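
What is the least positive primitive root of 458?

φ(458) = φ(2)·φ(229) = 1·228 = 228 = 2^2 · 3 · 19.
Test candidates g = 2, 3, … against the prime factors q ∈ {2, 3, 19} of φ(458): g is a generator iff g^(228/q) ≢ 1 for every such q.
g = 2: gcd(2, 458) = 2 > 1, not a unit — skip.
g = 3: 3^114 ≡ 1 — hits 1, so not a primitive root.
g = 4: gcd(4, 458) = 2 > 1, not a unit — skip.
g = 5: 5^114 ≡ 1 — hits 1, so not a primitive root.
g = 6: gcd(6, 458) = 2 > 1, not a unit — skip.
g = 7: 7^114 ≡ 457; 7^76 ≡ 323; 7^12 ≡ 43 — none is 1, so 7 is a primitive root.
So 7 is the smallest generator of (Z/458Z)^×.

7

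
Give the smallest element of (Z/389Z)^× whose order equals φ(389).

2

φ(389) = 389 − 1 = 388 = 2^2 · 97.
g is a primitive root iff g^(388/q) ≢ 1 (mod 389) for each prime q ∈ {2, 97}.
g = 2: 2^194 ≡ 388; 2^4 ≡ 16 — none is 1, so 2 is a primitive root.
The smallest primitive root modulo 389 is 2.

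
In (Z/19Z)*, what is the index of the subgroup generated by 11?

6

Since 11 ∈ (Z/19Z)^×, its order divides φ(19) = 19 − 1 = 18 = 2 · 3^2.
Divisors of 18: 1, 2, 3, 6, 9, 18.
Compute 11^d (mod 19) for the divisors d until we hit 1:
11^1 ≡ 11
11^2 ≡ 7
11^3 ≡ 1
So ord_19(11) = 3, hence |⟨11⟩| = 3.
[(Z/19Z)^× : ⟨11⟩] = 18/3 = 6.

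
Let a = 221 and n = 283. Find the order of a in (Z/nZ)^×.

The order of 221 must divide φ(283) = 283 − 1 = 282 = 2 · 3 · 47.
Divisors of 282: 1, 2, 3, 6, 47, 94, 141, 282.
Compute 221^d (mod 283) for the divisors d until we hit 1:
221^1 ≡ 221 (mod 283)
221^2 ≡ 165 (mod 283)
221^3 ≡ 241 (mod 283)
221^6 ≡ 66 (mod 283)
221^47 ≡ 239 (mod 283)
221^94 ≡ 238 (mod 283)
221^141 ≡ 282 (mod 283)
221^282 ≡ 1 (mod 283) ✓
Hence ord(221) = 282.

282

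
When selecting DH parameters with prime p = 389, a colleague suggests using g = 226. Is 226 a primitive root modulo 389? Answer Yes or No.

Yes

φ(389) = 389 − 1 = 388 = 2^2 · 97.
An element g generates (Z/389Z)^× iff g^(388/q) ≢ 1 (mod 389) for each prime q ∈ {2, 97}.
226^194 ≡ 388 (mod 389)  [q = 2: ≢ 1 ✓]
226^4 ≡ 74 (mod 389)  [q = 97: ≢ 1 ✓]
Every test exponent gives a nontrivial residue, hence 226 generates the full group.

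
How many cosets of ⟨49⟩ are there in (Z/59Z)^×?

ord(49) | φ(59) = 59 − 1 = 58 = 2 · 29.
Divisors of 58: 1, 2, 29, 58.
Test each divisor d:
49^1 ≡ 49 (mod 59)
49^2 ≡ 41 (mod 59)
49^29 ≡ 1 (mod 59) ✓
So ord_59(49) = 29, hence |⟨49⟩| = 29.
The index is φ(59) / ord(49) = 58 / 29 = 2.

2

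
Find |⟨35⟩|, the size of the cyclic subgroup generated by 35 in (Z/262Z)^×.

ord(35) | φ(262) = φ(2)·φ(131) = 1·130 = 130 = 2 · 5 · 13.
Divisors of 130: 1, 2, 5, 10, 13, 26, 65, 130.
Check 35^d mod 262 for each divisor in increasing order:
35^1 ≡ 35 (mod 262)
35^2 ≡ 177 (mod 262)
35^5 ≡ 45 (mod 262)
35^10 ≡ 191 (mod 262)
35^13 ≡ 53 (mod 262)
35^26 ≡ 189 (mod 262)
35^65 ≡ 1 (mod 262) ✓
Hence ord(35) = 65.

65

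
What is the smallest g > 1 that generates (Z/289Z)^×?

φ(289) = φ(17^2) = 17·(17−1) = 272 = 2^4 · 17.
g is a primitive root iff g^(272/q) ≢ 1 (mod 289) for each prime q ∈ {2, 17}.
g = 2: 2^136 ≡ 1 — hits 1, so not a primitive root.
g = 3: 3^136 ≡ 288; 3^16 ≡ 171 — none is 1, so 3 is a primitive root.
So 3 is the smallest generator of (Z/289Z)^×.

3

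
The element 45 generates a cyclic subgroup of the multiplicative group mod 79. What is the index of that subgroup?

2

Since 45 ∈ (Z/79Z)^×, its order divides φ(79) = 79 − 1 = 78 = 2 · 3 · 13.
Divisors of 78: 1, 2, 3, 6, 13, 26, 39, 78.
Evaluate successive powers at the divisors of 78:
45^1 ≡ 45 (mod 79)
45^2 ≡ 50 (mod 79)
45^3 ≡ 38 (mod 79)
45^6 ≡ 22 (mod 79)
45^13 ≡ 55 (mod 79)
45^26 ≡ 23 (mod 79)
45^39 ≡ 1 (mod 79) ✓
Thus |⟨45⟩| = ord(45) = 39.
The index is φ(79) / ord(45) = 78 / 39 = 2.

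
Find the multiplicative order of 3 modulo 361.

By Lagrange's theorem, ord_361(3) divides φ(361) = φ(19^2) = 19·(19−1) = 342 = 2 · 3^2 · 19.
Divisors of 342: 1, 2, 3, 6, 9, 18, 19, 38, 57, 114, 171, 342.
Check 3^d mod 361 for each divisor in increasing order:
3^1 ≡ 3 (mod 361)
3^2 ≡ 9 (mod 361)
3^3 ≡ 27 (mod 361)
3^6 ≡ 7 (mod 361)
3^9 ≡ 189 (mod 361)
3^18 ≡ 343 (mod 361)
3^19 ≡ 307 (mod 361)
3^38 ≡ 28 (mod 361)
3^57 ≡ 293 (mod 361)
3^114 ≡ 292 (mod 361)
3^171 ≡ 360 (mod 361)
3^342 ≡ 1 (mod 361) ✓
So ord_361(3) = 342.

342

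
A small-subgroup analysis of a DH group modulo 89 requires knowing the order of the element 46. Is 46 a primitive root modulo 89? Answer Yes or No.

Yes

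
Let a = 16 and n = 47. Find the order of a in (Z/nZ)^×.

23

The order of 16 must divide φ(47) = 47 − 1 = 46 = 2 · 23.
Divisors of 46: 1, 2, 23, 46.
Check 16^d mod 47 for each divisor in increasing order:
16^1 ≡ 16 (mod 47)
16^2 ≡ 21 (mod 47)
16^23 ≡ 1 (mod 47) ✓
Therefore the multiplicative order of 16 modulo 47 is 23.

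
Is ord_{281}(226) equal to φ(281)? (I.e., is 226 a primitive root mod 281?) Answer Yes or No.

Yes

φ(281) = 281 − 1 = 280 = 2^3 · 5 · 7.
Test 226^(280/q) mod 281 for each prime factor q of 280:
226^140 ≡ 280 (mod 281)  [q = 2: ≢ 1 ✓]
226^56 ≡ 232 (mod 281)  [q = 5: ≢ 1 ✓]
226^40 ≡ 59 (mod 281)  [q = 7: ≢ 1 ✓]
Every test exponent gives a nontrivial residue, hence 226 generates the full group.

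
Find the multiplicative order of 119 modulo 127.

14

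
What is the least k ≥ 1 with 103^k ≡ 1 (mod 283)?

141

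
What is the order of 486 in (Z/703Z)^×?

36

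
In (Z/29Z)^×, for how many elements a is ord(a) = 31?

φ(29) = 29 − 1 = 28 = 2^2 · 7.
(Z/29Z)^× is cyclic (|G| = 28); a cyclic group of order m has exactly φ(d) elements of each order d | m, and none otherwise.
Here 28 is not a multiple of 31, so there are no elements of order 31.

0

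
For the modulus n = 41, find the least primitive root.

6

φ(41) = 41 − 1 = 40 = 2^3 · 5.
Test candidates g = 2, 3, … against the prime factors q ∈ {2, 5} of φ(41): g is a generator iff g^(40/q) ≢ 1 for every such q.
g = 2: 2^20 ≡ 1 — hits 1, so not a primitive root.
g = 3: 3^20 ≡ 40; 3^8 ≡ 1 — hits 1, so not a primitive root.
g = 4: 4^20 ≡ 1 — hits 1, so not a primitive root.
g = 5: 5^20 ≡ 1 — hits 1, so not a primitive root.
g = 6: 6^20 ≡ 40; 6^8 ≡ 10 — none is 1, so 6 is a primitive root.
Hence the least primitive root of 41 is 6.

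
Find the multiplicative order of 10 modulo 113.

Since 10 ∈ (Z/113Z)^×, its order divides φ(113) = 113 − 1 = 112 = 2^4 · 7.
Divisors of 112: 1, 2, 4, 7, 8, 14, 16, 28, 56, 112.
Compute 10^d (mod 113) for the divisors d until we hit 1:
10^1 ≡ 10 (mod 113)
10^2 ≡ 100 (mod 113)
10^4 ≡ 56 (mod 113)
10^7 ≡ 65 (mod 113)
10^8 ≡ 85 (mod 113)
10^14 ≡ 44 (mod 113)
10^16 ≡ 106 (mod 113)
10^28 ≡ 15 (mod 113)
10^56 ≡ 112 (mod 113)
10^112 ≡ 1 (mod 113) ✓
Therefore the multiplicative order of 10 modulo 113 is 112.

112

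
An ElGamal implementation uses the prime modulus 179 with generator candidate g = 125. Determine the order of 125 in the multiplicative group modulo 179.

The order of 125 must divide φ(179) = 179 − 1 = 178 = 2 · 89.
Divisors of 178: 1, 2, 89, 178.
Check 125^d mod 179 for each divisor in increasing order:
125^1 ≡ 125
125^2 ≡ 52
125^89 ≡ 1
The smallest such exponent is 89, so the order of 125 is 89.

89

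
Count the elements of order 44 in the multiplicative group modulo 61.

0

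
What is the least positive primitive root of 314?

5

φ(314) = φ(2)·φ(157) = 1·156 = 156 = 2^2 · 3 · 13.
Test candidates g = 2, 3, … against the prime factors q ∈ {2, 3, 13} of φ(314): g is a generator iff g^(156/q) ≢ 1 for every such q.
g = 2: gcd(2, 314) = 2 > 1, not a unit — skip.
g = 3: 3^78 ≡ 1 — hits 1, so not a primitive root.
g = 4: gcd(4, 314) = 2 > 1, not a unit — skip.
g = 5: 5^78 ≡ 313; 5^52 ≡ 169; 5^12 ≡ 287 — none is 1, so 5 is a primitive root.
Hence the least primitive root of 314 is 5.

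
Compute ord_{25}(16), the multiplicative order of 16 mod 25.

5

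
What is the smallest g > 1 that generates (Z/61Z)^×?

φ(61) = 61 − 1 = 60 = 2^2 · 3 · 5.
Test candidates g = 2, 3, … against the prime factors q ∈ {2, 3, 5} of φ(61): g is a generator iff g^(60/q) ≢ 1 for every such q.
g = 2: 2^30 ≡ 60; 2^20 ≡ 47; 2^12 ≡ 9 — none is 1, so 2 is a primitive root.
The smallest primitive root modulo 61 is 2.

2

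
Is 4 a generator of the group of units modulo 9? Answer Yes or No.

No

φ(9) = φ(3^2) = 3·(3−1) = 6 = 2 · 3.
Test 4^(6/q) mod 9 for each prime factor q of 6:
4^3 ≡ 1 (mod 9)  [q = 2: ≡ 1 ✗]
4^2 ≡ 7 (mod 9)  [q = 3: ≢ 1 ✓]
Since 4^3 ≡ 1, the order of 4 divides 3 < 6, so 4 is not a primitive root.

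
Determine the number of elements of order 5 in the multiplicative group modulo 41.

4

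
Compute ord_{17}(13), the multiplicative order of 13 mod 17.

The order of 13 must divide φ(17) = 17 − 1 = 16 = 2^4.
Divisors of 16: 1, 2, 4, 8, 16.
Check 13^d mod 17 for each divisor in increasing order:
13^1 ≡ 13
13^2 ≡ 16
13^4 ≡ 1
Hence ord(13) = 4.

4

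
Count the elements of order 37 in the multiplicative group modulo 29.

0

φ(29) = 29 − 1 = 28 = 2^2 · 7.
In a cyclic group of order 28, there are φ(d) elements of order d for each divisor d of 28, and zero for non-divisors.
Here 28 is not a multiple of 37, so there are no elements of order 37.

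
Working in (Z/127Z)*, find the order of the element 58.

126

By Lagrange's theorem, ord_127(58) divides φ(127) = 127 − 1 = 126 = 2 · 3^2 · 7.
Divisors of 126: 1, 2, 3, 6, 7, 9, 14, 18, 21, 42, 63, 126.
Test each divisor d:
58^1 ≡ 58 (mod 127)
58^2 ≡ 62 (mod 127)
58^3 ≡ 40 (mod 127)
58^6 ≡ 76 (mod 127)
58^7 ≡ 90 (mod 127)
58^9 ≡ 119 (mod 127)
58^14 ≡ 99 (mod 127)
58^18 ≡ 64 (mod 127)
58^21 ≡ 20 (mod 127)
58^42 ≡ 19 (mod 127)
58^63 ≡ 126 (mod 127)
58^126 ≡ 1 (mod 127) ✓
Therefore the multiplicative order of 58 modulo 127 is 126.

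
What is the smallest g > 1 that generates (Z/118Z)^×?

φ(118) = φ(2)·φ(59) = 1·58 = 58 = 2 · 29.
g is a primitive root iff g^(58/q) ≢ 1 (mod 118) for each prime q ∈ {2, 29}.
g = 2: gcd(2, 118) = 2 > 1, not a unit — skip.
g = 3: 3^29 ≡ 1 — hits 1, so not a primitive root.
g = 4: gcd(4, 118) = 2 > 1, not a unit — skip.
g = 5: 5^29 ≡ 1 — hits 1, so not a primitive root.
g = 6: gcd(6, 118) = 2 > 1, not a unit — skip.
g = 7: 7^29 ≡ 1 — hits 1, so not a primitive root.
g = 8: gcd(8, 118) = 2 > 1, not a unit — skip.
g = 9: 9^29 ≡ 1 — hits 1, so not a primitive root.
g = 10: gcd(10, 118) = 2 > 1, not a unit — skip.
g = 11: 11^29 ≡ 117; 11^2 ≡ 3 — none is 1, so 11 is a primitive root.
Hence the least primitive root of 118 is 11.

11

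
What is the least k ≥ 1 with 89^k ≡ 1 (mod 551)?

ord(89) | φ(551) = φ(19·29) = (19−1)·(29−1) = 18·28 = 504 = 2^3 · 3^2 · 7.
Divisors of 504: 1, 2, 3, 4, 6, 7, 8, 9, 12, 14, 18, 21, 24, 28, 36, 42, 56, 63, 72, 84, 126, 168, 252, 504.
Evaluate successive powers at the divisors of 504:
89^1 ≡ 89
89^2 ≡ 207
89^3 ≡ 240
89^4 ≡ 422
89^6 ≡ 296
89^7 ≡ 447
89^8 ≡ 111
89^9 ≡ 512
89^12 ≡ 7
89^14 ≡ 347
89^18 ≡ 419
89^21 ≡ 278
89^24 ≡ 49
89^28 ≡ 291
89^36 ≡ 343
89^42 ≡ 144
89^56 ≡ 378
89^63 ≡ 360
89^72 ≡ 286
89^84 ≡ 349
89^126 ≡ 115
89^168 ≡ 30
89^252 ≡ 1
So ord_551(89) = 252.

252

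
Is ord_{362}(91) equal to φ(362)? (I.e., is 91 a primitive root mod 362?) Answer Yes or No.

φ(362) = φ(2)·φ(181) = 1·180 = 180 = 2^2 · 3^2 · 5.
Test 91^(180/q) mod 362 for each prime factor q of 180:
91^90 ≡ 361 (mod 362)  [q = 2: ≢ 1 ✓]
91^60 ≡ 313 (mod 362)  [q = 3: ≢ 1 ✓]
91^36 ≡ 135 (mod 362)  [q = 5: ≢ 1 ✓]
None equal 1, so ord_362(91) = 180: 91 is a primitive root.

Yes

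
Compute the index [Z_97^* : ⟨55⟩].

3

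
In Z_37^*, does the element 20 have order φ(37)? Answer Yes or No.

Yes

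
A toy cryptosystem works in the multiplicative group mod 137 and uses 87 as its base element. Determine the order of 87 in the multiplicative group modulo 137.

Since 87 ∈ (Z/137Z)^×, its order divides φ(137) = 137 − 1 = 136 = 2^3 · 17.
Divisors of 136: 1, 2, 4, 8, 17, 34, 68, 136.
Compute 87^d (mod 137) for the divisors d until we hit 1:
87^1 ≡ 87 (mod 137)
87^2 ≡ 34 (mod 137)
87^4 ≡ 60 (mod 137)
87^8 ≡ 38 (mod 137)
87^17 ≡ 136 (mod 137)
87^34 ≡ 1 (mod 137) ✓
Hence ord(87) = 34.

34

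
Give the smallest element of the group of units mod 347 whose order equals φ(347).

φ(347) = 347 − 1 = 346 = 2 · 173.
g is a primitive root iff g^(346/q) ≢ 1 (mod 347) for each prime q ∈ {2, 173}.
g = 2: 2^173 ≡ 346; 2^2 ≡ 4 — none is 1, so 2 is a primitive root.
Hence the least primitive root of 347 is 2.

2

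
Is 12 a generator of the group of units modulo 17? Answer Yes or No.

φ(17) = 17 − 1 = 16 = 2^4.
12 is a primitive root mod 17 iff 12^(φ(17)/q) ≢ 1 for every prime q | φ(17), i.e. q ∈ {2}.
12^8 ≡ 16 (mod 17)  [q = 2: ≢ 1 ✓]
None equal 1, so ord_17(12) = 16: 12 is a primitive root.

Yes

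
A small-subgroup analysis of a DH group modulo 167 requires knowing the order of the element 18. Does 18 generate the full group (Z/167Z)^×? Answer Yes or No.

No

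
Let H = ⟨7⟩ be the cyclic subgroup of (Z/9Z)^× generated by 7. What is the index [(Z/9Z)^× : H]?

The order of 7 must divide φ(9) = φ(3^2) = 3·(3−1) = 6 = 2 · 3.
Divisors of 6: 1, 2, 3, 6.
Evaluate successive powers at the divisors of 6:
7^1 ≡ 7 (mod 9)
7^2 ≡ 4 (mod 9)
7^3 ≡ 1 (mod 9) ✓
Thus |⟨7⟩| = ord(7) = 3.
The index is φ(9) / ord(7) = 6 / 3 = 2.

2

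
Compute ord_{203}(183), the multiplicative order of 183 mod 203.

14

The order of 183 must divide φ(203) = φ(7·29) = (7−1)·(29−1) = 6·28 = 168 = 2^3 · 3 · 7.
Divisors of 168: 1, 2, 3, 4, 6, 7, 8, 12, 14, 21, 24, 28, 42, 56, 84, 168.
Compute 183^d (mod 203) for the divisors d until we hit 1:
183^1 ≡ 183
183^2 ≡ 197
183^3 ≡ 120
183^4 ≡ 36
183^6 ≡ 190
183^7 ≡ 57
183^8 ≡ 78
183^12 ≡ 169
183^14 ≡ 1
Therefore the multiplicative order of 183 modulo 203 is 14.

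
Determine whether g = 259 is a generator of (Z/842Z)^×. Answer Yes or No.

No

φ(842) = φ(2)·φ(421) = 1·420 = 420 = 2^2 · 3 · 5 · 7.
Test 259^(420/q) mod 842 for each prime factor q of 420:
259^210 ≡ 841 (mod 842)  [q = 2: ≢ 1 ✓]
259^140 ≡ 1 (mod 842)  [q = 3: ≡ 1 ✗]
259^84 ≡ 377 (mod 842)  [q = 5: ≢ 1 ✓]
259^60 ≡ 1 (mod 842)  [q = 7: ≡ 1 ✗]
The check at q = 3 fails, so 259 generates a proper subgroup.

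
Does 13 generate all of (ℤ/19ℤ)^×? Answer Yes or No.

φ(19) = 19 − 1 = 18 = 2 · 3^2.
Test 13^(18/q) mod 19 for each prime factor q of 18:
13^9 ≡ 18 (mod 19)  [q = 2: ≢ 1 ✓]
13^6 ≡ 11 (mod 19)  [q = 3: ≢ 1 ✓]
None equal 1, so ord_19(13) = 18: 13 is a primitive root.

Yes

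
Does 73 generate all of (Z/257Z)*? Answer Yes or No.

φ(257) = 257 − 1 = 256 = 2^8.
73 is a primitive root mod 257 iff 73^(φ(257)/q) ≢ 1 for every prime q | φ(257), i.e. q ∈ {2}.
73^128 ≡ 1 (mod 257)  [q = 2: ≡ 1 ✗]
73^128 ≡ 1 shows ord(73) | 128, strictly less than φ(257); not a primitive root.

No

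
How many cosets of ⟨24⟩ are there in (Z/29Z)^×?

4

ord(24) | φ(29) = 29 − 1 = 28 = 2^2 · 7.
Divisors of 28: 1, 2, 4, 7, 14, 28.
Evaluate successive powers at the divisors of 28:
24^1 ≡ 24 (mod 29)
24^2 ≡ 25 (mod 29)
24^4 ≡ 16 (mod 29)
24^7 ≡ 1 (mod 29) ✓
So ord_29(24) = 7, hence |⟨24⟩| = 7.
Index = |(Z/29Z)^×| / |⟨24⟩| = 28 / 7 = 4.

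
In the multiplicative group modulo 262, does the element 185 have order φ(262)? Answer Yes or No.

Yes

φ(262) = φ(2)·φ(131) = 1·130 = 130 = 2 · 5 · 13.
It suffices to check that the order of 185 is not a proper divisor of 130: compute 185^(130/q) for q ∈ {2, 5, 13}.
185^65 ≡ 261 (mod 262)  [q = 2: ≢ 1 ✓]
185^26 ≡ 189 (mod 262)  [q = 5: ≢ 1 ✓]
185^10 ≡ 39 (mod 262)  [q = 13: ≢ 1 ✓]
Every test exponent gives a nontrivial residue, hence 185 generates the full group.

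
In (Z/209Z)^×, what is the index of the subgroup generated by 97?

2

By Lagrange's theorem, ord_209(97) divides φ(209) = φ(11·19) = (11−1)·(19−1) = 10·18 = 180 = 2^2 · 3^2 · 5.
Divisors of 180: 1, 2, 3, 4, 5, 6, 9, 10, 12, 15, 18, 20, 30, 36, 45, 60, 90, 180.
Compute 97^d (mod 209) for the divisors d until we hit 1:
97^1 ≡ 97
97^2 ≡ 4
97^3 ≡ 179
97^4 ≡ 16
97^5 ≡ 89
97^6 ≡ 64
97^9 ≡ 170
97^10 ≡ 188
97^12 ≡ 125
97^15 ≡ 12
97^18 ≡ 58
97^20 ≡ 23
97^30 ≡ 144
97^36 ≡ 20
97^45 ≡ 56
97^60 ≡ 45
97^90 ≡ 1
So ord_209(97) = 90, hence |⟨97⟩| = 90.
[(Z/209Z)^× : ⟨97⟩] = 180/90 = 2.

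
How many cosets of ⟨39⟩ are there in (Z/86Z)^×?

ord(39) | φ(86) = φ(2)·φ(43) = 1·42 = 42 = 2 · 3 · 7.
Divisors of 42: 1, 2, 3, 6, 7, 14, 21, 42.
Test each divisor d:
39^1 ≡ 39 (mod 86)
39^2 ≡ 59 (mod 86)
39^3 ≡ 65 (mod 86)
39^6 ≡ 11 (mod 86)
39^7 ≡ 85 (mod 86)
39^14 ≡ 1 (mod 86) ✓
So ord_86(39) = 14, hence |⟨39⟩| = 14.
Index = |(Z/86Z)^×| / |⟨39⟩| = 42 / 14 = 3.

3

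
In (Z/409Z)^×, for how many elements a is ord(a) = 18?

0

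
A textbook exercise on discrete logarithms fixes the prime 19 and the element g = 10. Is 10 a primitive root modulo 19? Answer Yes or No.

φ(19) = 19 − 1 = 18 = 2 · 3^2.
10 is a primitive root mod 19 iff 10^(φ(19)/q) ≢ 1 for every prime q | φ(19), i.e. q ∈ {2, 3}.
10^9 ≡ 18 (mod 19)  [q = 2: ≢ 1 ✓]
10^6 ≡ 11 (mod 19)  [q = 3: ≢ 1 ✓]
Every test exponent gives a nontrivial residue, hence 10 generates the full group.

Yes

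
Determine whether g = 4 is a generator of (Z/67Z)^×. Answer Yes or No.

No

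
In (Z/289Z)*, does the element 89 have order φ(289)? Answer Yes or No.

φ(289) = φ(17^2) = 17·(17−1) = 272 = 2^4 · 17.
It suffices to check that the order of 89 is not a proper divisor of 272: compute 89^(272/q) for q ∈ {2, 17}.
89^136 ≡ 1 (mod 289)  [q = 2: ≡ 1 ✗]
89^16 ≡ 205 (mod 289)  [q = 17: ≢ 1 ✓]
89^136 ≡ 1 shows ord(89) | 136, strictly less than φ(289); not a primitive root.

No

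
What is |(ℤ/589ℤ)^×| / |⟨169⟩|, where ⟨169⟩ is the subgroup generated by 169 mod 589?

The order of 169 must divide φ(589) = φ(19·31) = (19−1)·(31−1) = 18·30 = 540 = 2^2 · 3^3 · 5.
Divisors of 540: 1, 2, 3, 4, 5, 6, 9, 10, 12, 15, 18, 20, 27, 30, 36, 45, 54, 60, 90, 108, 135, 180, 270, 540.
Compute 169^d (mod 589) for the divisors d until we hit 1:
169^1 ≡ 169 (mod 589)
169^2 ≡ 289 (mod 589)
169^3 ≡ 543 (mod 589)
169^4 ≡ 472 (mod 589)
169^5 ≡ 253 (mod 589)
169^6 ≡ 349 (mod 589)
169^9 ≡ 438 (mod 589)
169^10 ≡ 397 (mod 589)
169^12 ≡ 467 (mod 589)
169^15 ≡ 311 (mod 589)
169^18 ≡ 419 (mod 589)
169^20 ≡ 346 (mod 589)
169^27 ≡ 343 (mod 589)
169^30 ≡ 125 (mod 589)
169^36 ≡ 39 (mod 589)
169^45 ≡ 1 (mod 589) ✓
So ord_589(169) = 45, hence |⟨169⟩| = 45.
[(Z/589Z)^× : ⟨169⟩] = 540/45 = 12.

12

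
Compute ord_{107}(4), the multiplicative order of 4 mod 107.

53

ord(4) | φ(107) = 107 − 1 = 106 = 2 · 53.
Divisors of 106: 1, 2, 53, 106.
Check 4^d mod 107 for each divisor in increasing order:
4^1 ≡ 4 (mod 107)
4^2 ≡ 16 (mod 107)
4^53 ≡ 1 (mod 107) ✓
Hence ord(4) = 53.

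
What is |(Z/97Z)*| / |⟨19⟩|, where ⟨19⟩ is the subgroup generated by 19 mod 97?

By Lagrange's theorem, ord_97(19) divides φ(97) = 97 − 1 = 96 = 2^5 · 3.
Divisors of 96: 1, 2, 3, 4, 6, 8, 12, 16, 24, 32, 48, 96.
Compute 19^d (mod 97) for the divisors d until we hit 1:
19^1 ≡ 19
19^2 ≡ 70
19^3 ≡ 69
19^4 ≡ 50
19^6 ≡ 8
19^8 ≡ 75
19^12 ≡ 64
19^16 ≡ 96
19^24 ≡ 22
19^32 ≡ 1
The order of 19 is 32, so the subgroup it generates has 32 elements.
Index = |(Z/97Z)^×| / |⟨19⟩| = 96 / 32 = 3.

3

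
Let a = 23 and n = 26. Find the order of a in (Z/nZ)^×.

6

By Lagrange's theorem, ord_26(23) divides φ(26) = φ(2)·φ(13) = 1·12 = 12 = 2^2 · 3.
Divisors of 12: 1, 2, 3, 4, 6, 12.
Test each divisor d:
23^1 ≡ 23 (mod 26)
23^2 ≡ 9 (mod 26)
23^3 ≡ 25 (mod 26)
23^4 ≡ 3 (mod 26)
23^6 ≡ 1 (mod 26) ✓
Hence ord(23) = 6.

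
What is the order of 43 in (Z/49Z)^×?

7

The order of 43 must divide φ(49) = φ(7^2) = 7·(7−1) = 42 = 2 · 3 · 7.
Divisors of 42: 1, 2, 3, 6, 7, 14, 21, 42.
Compute 43^d (mod 49) for the divisors d until we hit 1:
43^1 ≡ 43 (mod 49)
43^2 ≡ 36 (mod 49)
43^3 ≡ 29 (mod 49)
43^6 ≡ 8 (mod 49)
43^7 ≡ 1 (mod 49) ✓
Therefore the multiplicative order of 43 modulo 49 is 7.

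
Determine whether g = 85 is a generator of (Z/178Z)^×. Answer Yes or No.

φ(178) = φ(2)·φ(89) = 1·88 = 88 = 2^3 · 11.
An element g generates (Z/178Z)^× iff g^(88/q) ≢ 1 (mod 178) for each prime q ∈ {2, 11}.
85^44 ≡ 1 (mod 178)  [q = 2: ≡ 1 ✗]
85^8 ≡ 121 (mod 178)  [q = 11: ≢ 1 ✓]
The check at q = 2 fails, so 85 generates a proper subgroup.

No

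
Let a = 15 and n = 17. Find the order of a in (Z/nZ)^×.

ord(15) | φ(17) = 17 − 1 = 16 = 2^4.
Divisors of 16: 1, 2, 4, 8, 16.
Evaluate successive powers at the divisors of 16:
15^1 ≡ 15 (mod 17)
15^2 ≡ 4 (mod 17)
15^4 ≡ 16 (mod 17)
15^8 ≡ 1 (mod 17) ✓
Hence ord(15) = 8.

8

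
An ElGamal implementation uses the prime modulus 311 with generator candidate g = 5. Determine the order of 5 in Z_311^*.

By Lagrange's theorem, ord_311(5) divides φ(311) = 311 − 1 = 310 = 2 · 5 · 31.
Divisors of 310: 1, 2, 5, 10, 31, 62, 155, 310.
Compute 5^d (mod 311) for the divisors d until we hit 1:
5^1 ≡ 5
5^2 ≡ 25
5^5 ≡ 15
5^10 ≡ 225
5^31 ≡ 6
5^62 ≡ 36
5^155 ≡ 1
Therefore the multiplicative order of 5 modulo 311 is 155.

155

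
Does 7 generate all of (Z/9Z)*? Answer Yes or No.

No

φ(9) = φ(3^2) = 3·(3−1) = 6 = 2 · 3.
7 is a primitive root mod 9 iff 7^(φ(9)/q) ≢ 1 for every prime q | φ(9), i.e. q ∈ {2, 3}.
7^3 ≡ 1 (mod 9)  [q = 2: ≡ 1 ✗]
7^2 ≡ 4 (mod 9)  [q = 3: ≢ 1 ✓]
Since 7^3 ≡ 1, the order of 7 divides 3 < 6, so 7 is not a primitive root.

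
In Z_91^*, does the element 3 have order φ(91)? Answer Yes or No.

No

91 = 7 · 13 is a product of two distinct odd primes, so (Z/91Z)^× ≅ (Z/7Z)^× × (Z/13Z)^× is not cyclic.
No primitive root modulo 91 exists; in particular 3 is not one.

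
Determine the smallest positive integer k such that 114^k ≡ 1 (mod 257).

128

By Lagrange's theorem, ord_257(114) divides φ(257) = 257 − 1 = 256 = 2^8.
Divisors of 256: 1, 2, 4, 8, 16, 32, 64, 128, 256.
Evaluate successive powers at the divisors of 256:
114^1 ≡ 114 (mod 257)
114^2 ≡ 146 (mod 257)
114^4 ≡ 242 (mod 257)
114^8 ≡ 225 (mod 257)
114^16 ≡ 253 (mod 257)
114^32 ≡ 16 (mod 257)
114^64 ≡ 256 (mod 257)
114^128 ≡ 1 (mod 257) ✓
Therefore the multiplicative order of 114 modulo 257 is 128.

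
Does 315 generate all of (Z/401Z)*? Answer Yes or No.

φ(401) = 401 − 1 = 400 = 2^4 · 5^2.
An element g generates (Z/401Z)^× iff g^(400/q) ≢ 1 (mod 401) for each prime q ∈ {2, 5}.
315^200 ≡ 1 (mod 401)  [q = 2: ≡ 1 ✗]
315^80 ≡ 372 (mod 401)  [q = 5: ≢ 1 ✓]
Since 315^200 ≡ 1, the order of 315 divides 200 < 400, so 315 is not a primitive root.

No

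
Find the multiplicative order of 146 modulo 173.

By Lagrange's theorem, ord_173(146) divides φ(173) = 173 − 1 = 172 = 2^2 · 43.
Divisors of 172: 1, 2, 4, 43, 86, 172.
Compute 146^d (mod 173) for the divisors d until we hit 1:
146^1 ≡ 146 (mod 173)
146^2 ≡ 37 (mod 173)
146^4 ≡ 158 (mod 173)
146^43 ≡ 93 (mod 173)
146^86 ≡ 172 (mod 173)
146^172 ≡ 1 (mod 173) ✓
Therefore the multiplicative order of 146 modulo 173 is 172.

172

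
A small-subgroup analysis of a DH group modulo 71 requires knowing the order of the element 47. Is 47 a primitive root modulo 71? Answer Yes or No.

φ(71) = 71 − 1 = 70 = 2 · 5 · 7.
47 is a primitive root mod 71 iff 47^(φ(71)/q) ≢ 1 for every prime q | φ(71), i.e. q ∈ {2, 5, 7}.
47^35 ≡ 70 (mod 71)  [q = 2: ≢ 1 ✓]
47^14 ≡ 25 (mod 71)  [q = 5: ≢ 1 ✓]
47^10 ≡ 37 (mod 71)  [q = 7: ≢ 1 ✓]
Every test exponent gives a nontrivial residue, hence 47 generates the full group.

Yes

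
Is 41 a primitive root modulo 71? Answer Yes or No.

No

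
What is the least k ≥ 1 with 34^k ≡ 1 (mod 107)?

53

By Lagrange's theorem, ord_107(34) divides φ(107) = 107 − 1 = 106 = 2 · 53.
Divisors of 106: 1, 2, 53, 106.
Compute 34^d (mod 107) for the divisors d until we hit 1:
34^1 ≡ 34 (mod 107)
34^2 ≡ 86 (mod 107)
34^53 ≡ 1 (mod 107) ✓
The smallest such exponent is 53, so the order of 34 is 53.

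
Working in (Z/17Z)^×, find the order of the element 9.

Since 9 ∈ (Z/17Z)^×, its order divides φ(17) = 17 − 1 = 16 = 2^4.
Divisors of 16: 1, 2, 4, 8, 16.
Evaluate successive powers at the divisors of 16:
9^1 ≡ 9 (mod 17)
9^2 ≡ 13 (mod 17)
9^4 ≡ 16 (mod 17)
9^8 ≡ 1 (mod 17) ✓
Therefore the multiplicative order of 9 modulo 17 is 8.

8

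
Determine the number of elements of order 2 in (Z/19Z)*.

1

φ(19) = 19 − 1 = 18 = 2 · 3^2.
Since (Z/19Z)^× is cyclic of order 18, the number of elements of order d is φ(d) when d | 18 and 0 otherwise.
2 | 18, and φ(2) = 2 − 1 = 1.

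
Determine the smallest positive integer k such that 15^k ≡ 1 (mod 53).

13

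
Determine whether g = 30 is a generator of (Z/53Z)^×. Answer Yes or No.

No

φ(53) = 53 − 1 = 52 = 2^2 · 13.
Test 30^(52/q) mod 53 for each prime factor q of 52:
30^26 ≡ 52 (mod 53)  [q = 2: ≢ 1 ✓]
30^4 ≡ 1 (mod 53)  [q = 13: ≡ 1 ✗]
The check at q = 13 fails, so 30 generates a proper subgroup.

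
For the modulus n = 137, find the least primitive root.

φ(137) = 137 − 1 = 136 = 2^3 · 17.
g is a primitive root iff g^(136/q) ≢ 1 (mod 137) for each prime q ∈ {2, 17}.
g = 2: 2^68 ≡ 1 — hits 1, so not a primitive root.
g = 3: 3^68 ≡ 136; 3^8 ≡ 122 — none is 1, so 3 is a primitive root.
The smallest primitive root modulo 137 is 3.

3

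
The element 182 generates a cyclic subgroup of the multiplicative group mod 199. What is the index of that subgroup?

ord(182) | φ(199) = 199 − 1 = 198 = 2 · 3^2 · 11.
Divisors of 198: 1, 2, 3, 6, 9, 11, 18, 22, 33, 66, 99, 198.
Evaluate successive powers at the divisors of 198:
182^1 ≡ 182
182^2 ≡ 90
182^3 ≡ 62
182^6 ≡ 63
182^9 ≡ 125
182^11 ≡ 106
182^18 ≡ 103
182^22 ≡ 92
182^33 ≡ 1
So ord_199(182) = 33, hence |⟨182⟩| = 33.
[(Z/199Z)^× : ⟨182⟩] = 198/33 = 6.

6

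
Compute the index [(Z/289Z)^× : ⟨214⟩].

Since 214 ∈ (Z/289Z)^×, its order divides φ(289) = φ(17^2) = 17·(17−1) = 272 = 2^4 · 17.
Divisors of 272: 1, 2, 4, 8, 16, 17, 34, 68, 136, 272.
Compute 214^d (mod 289) for the divisors d until we hit 1:
214^1 ≡ 214 (mod 289)
214^2 ≡ 134 (mod 289)
214^4 ≡ 38 (mod 289)
214^8 ≡ 288 (mod 289)
214^16 ≡ 1 (mod 289) ✓
So ord_289(214) = 16, hence |⟨214⟩| = 16.
Index = |(Z/289Z)^×| / |⟨214⟩| = 272 / 16 = 17.

17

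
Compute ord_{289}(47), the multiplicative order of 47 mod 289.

68

By Lagrange's theorem, ord_289(47) divides φ(289) = φ(17^2) = 17·(17−1) = 272 = 2^4 · 17.
Divisors of 272: 1, 2, 4, 8, 16, 17, 34, 68, 136, 272.
Evaluate successive powers at the divisors of 272:
47^1 ≡ 47 (mod 289)
47^2 ≡ 186 (mod 289)
47^4 ≡ 205 (mod 289)
47^8 ≡ 120 (mod 289)
47^16 ≡ 239 (mod 289)
47^17 ≡ 251 (mod 289)
47^34 ≡ 288 (mod 289)
47^68 ≡ 1 (mod 289) ✓
The smallest such exponent is 68, so the order of 47 is 68.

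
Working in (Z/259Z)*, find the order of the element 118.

By Lagrange's theorem, ord_259(118) divides φ(259) = φ(7·37) = (7−1)·(37−1) = 6·36 = 216 = 2^3 · 3^3.
Divisors of 216: 1, 2, 3, 4, 6, 8, 9, 12, 18, 24, 27, 36, 54, 72, 108, 216.
Check 118^d mod 259 for each divisor in increasing order:
118^1 ≡ 118
118^2 ≡ 197
118^3 ≡ 195
118^4 ≡ 218
118^6 ≡ 211
118^8 ≡ 127
118^9 ≡ 223
118^12 ≡ 232
118^18 ≡ 1
Hence ord(118) = 18.

18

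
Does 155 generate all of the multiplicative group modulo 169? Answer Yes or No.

φ(169) = φ(13^2) = 13·(13−1) = 156 = 2^2 · 3 · 13.
It suffices to check that the order of 155 is not a proper divisor of 156: compute 155^(156/q) for q ∈ {2, 3, 13}.
155^78 ≡ 1 (mod 169)  [q = 2: ≡ 1 ✗]
155^52 ≡ 1 (mod 169)  [q = 3: ≡ 1 ✗]
155^12 ≡ 157 (mod 169)  [q = 13: ≢ 1 ✓]
155^78 ≡ 1 shows ord(155) | 78, strictly less than φ(169); not a primitive root.

No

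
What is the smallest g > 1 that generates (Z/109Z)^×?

6

φ(109) = 109 − 1 = 108 = 2^2 · 3^3.
g is a primitive root iff g^(108/q) ≢ 1 (mod 109) for each prime q ∈ {2, 3}.
g = 2: 2^54 ≡ 108; 2^36 ≡ 1 — hits 1, so not a primitive root.
g = 3: 3^54 ≡ 1 — hits 1, so not a primitive root.
g = 4: 4^54 ≡ 1 — hits 1, so not a primitive root.
g = 5: 5^54 ≡ 1 — hits 1, so not a primitive root.
g = 6: 6^54 ≡ 108; 6^36 ≡ 63 — none is 1, so 6 is a primitive root.
The smallest primitive root modulo 109 is 6.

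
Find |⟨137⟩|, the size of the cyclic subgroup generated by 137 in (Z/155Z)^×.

60

The order of 137 must divide φ(155) = φ(5·31) = (5−1)·(31−1) = 4·30 = 120 = 2^3 · 3 · 5.
Divisors of 120: 1, 2, 3, 4, 5, 6, 8, 10, 12, 15, 20, 24, 30, 40, 60, 120.
Check 137^d mod 155 for each divisor in increasing order:
137^1 ≡ 137 (mod 155)
137^2 ≡ 14 (mod 155)
137^3 ≡ 58 (mod 155)
137^4 ≡ 41 (mod 155)
137^5 ≡ 37 (mod 155)
137^6 ≡ 109 (mod 155)
137^8 ≡ 131 (mod 155)
137^10 ≡ 129 (mod 155)
137^12 ≡ 101 (mod 155)
137^15 ≡ 123 (mod 155)
137^20 ≡ 56 (mod 155)
137^24 ≡ 126 (mod 155)
137^30 ≡ 94 (mod 155)
137^40 ≡ 36 (mod 155)
137^60 ≡ 1 (mod 155) ✓
The smallest such exponent is 60, so the order of 137 is 60.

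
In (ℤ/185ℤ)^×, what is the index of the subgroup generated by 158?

12

Since 158 ∈ (Z/185Z)^×, its order divides φ(185) = φ(5·37) = (5−1)·(37−1) = 4·36 = 144 = 2^4 · 3^2.
Divisors of 144: 1, 2, 3, 4, 6, 8, 9, 12, 16, 18, 24, 36, 48, 72, 144.
Check 158^d mod 185 for each divisor in increasing order:
158^1 ≡ 158 (mod 185)
158^2 ≡ 174 (mod 185)
158^3 ≡ 112 (mod 185)
158^4 ≡ 121 (mod 185)
158^6 ≡ 149 (mod 185)
158^8 ≡ 26 (mod 185)
158^9 ≡ 38 (mod 185)
158^12 ≡ 1 (mod 185) ✓
The order of 158 is 12, so the subgroup it generates has 12 elements.
Index = |(Z/185Z)^×| / |⟨158⟩| = 144 / 12 = 12.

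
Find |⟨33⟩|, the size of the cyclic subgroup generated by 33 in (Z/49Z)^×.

The order of 33 must divide φ(49) = φ(7^2) = 7·(7−1) = 42 = 2 · 3 · 7.
Divisors of 42: 1, 2, 3, 6, 7, 14, 21, 42.
Test each divisor d:
33^1 ≡ 33 (mod 49)
33^2 ≡ 11 (mod 49)
33^3 ≡ 20 (mod 49)
33^6 ≡ 8 (mod 49)
33^7 ≡ 19 (mod 49)
33^14 ≡ 18 (mod 49)
33^21 ≡ 48 (mod 49)
33^42 ≡ 1 (mod 49) ✓
The smallest such exponent is 42, so the order of 33 is 42.

42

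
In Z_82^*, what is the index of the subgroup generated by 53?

1

Since 53 ∈ (Z/82Z)^×, its order divides φ(82) = φ(2)·φ(41) = 1·40 = 40 = 2^3 · 5.
Divisors of 40: 1, 2, 4, 5, 8, 10, 20, 40.
Compute 53^d (mod 82) for the divisors d until we hit 1:
53^1 ≡ 53
53^2 ≡ 21
53^4 ≡ 31
53^5 ≡ 3
53^8 ≡ 59
53^10 ≡ 9
53^20 ≡ 81
53^40 ≡ 1
The order of 53 is 40, so the subgroup it generates has 40 elements.
The index is φ(82) / ord(53) = 40 / 40 = 1.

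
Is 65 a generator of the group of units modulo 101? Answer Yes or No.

φ(101) = 101 − 1 = 100 = 2^2 · 5^2.
An element g generates (Z/101Z)^× iff g^(100/q) ≢ 1 (mod 101) for each prime q ∈ {2, 5}.
65^50 ≡ 1 (mod 101)  [q = 2: ≡ 1 ✗]
65^20 ≡ 1 (mod 101)  [q = 5: ≡ 1 ✗]
The check at q = 2 fails, so 65 generates a proper subgroup.

No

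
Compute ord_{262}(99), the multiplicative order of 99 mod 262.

13

The order of 99 must divide φ(262) = φ(2)·φ(131) = 1·130 = 130 = 2 · 5 · 13.
Divisors of 130: 1, 2, 5, 10, 13, 26, 65, 130.
Check 99^d mod 262 for each divisor in increasing order:
99^1 ≡ 99
99^2 ≡ 107
99^5 ≡ 39
99^10 ≡ 211
99^13 ≡ 1
Hence ord(99) = 13.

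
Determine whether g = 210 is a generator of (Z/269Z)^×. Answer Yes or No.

φ(269) = 269 − 1 = 268 = 2^2 · 67.
Test 210^(268/q) mod 269 for each prime factor q of 268:
210^134 ≡ 268 (mod 269)  [q = 2: ≢ 1 ✓]
210^4 ≡ 256 (mod 269)  [q = 67: ≢ 1 ✓]
None equal 1, so ord_269(210) = 268: 210 is a primitive root.

Yes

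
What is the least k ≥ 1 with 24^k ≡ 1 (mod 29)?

The order of 24 must divide φ(29) = 29 − 1 = 28 = 2^2 · 7.
Divisors of 28: 1, 2, 4, 7, 14, 28.
Compute 24^d (mod 29) for the divisors d until we hit 1:
24^1 ≡ 24 (mod 29)
24^2 ≡ 25 (mod 29)
24^4 ≡ 16 (mod 29)
24^7 ≡ 1 (mod 29) ✓
Therefore the multiplicative order of 24 modulo 29 is 7.

7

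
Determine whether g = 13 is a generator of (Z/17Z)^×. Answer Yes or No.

φ(17) = 17 − 1 = 16 = 2^4.
An element g generates (Z/17Z)^× iff g^(16/q) ≢ 1 (mod 17) for each prime q ∈ {2}.
13^8 ≡ 1 (mod 17)  [q = 2: ≡ 1 ✗]
13^8 ≡ 1 shows ord(13) | 8, strictly less than φ(17); not a primitive root.

No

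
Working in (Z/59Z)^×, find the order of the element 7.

29

The order of 7 must divide φ(59) = 59 − 1 = 58 = 2 · 29.
Divisors of 58: 1, 2, 29, 58.
Test each divisor d:
7^1 ≡ 7 (mod 59)
7^2 ≡ 49 (mod 59)
7^29 ≡ 1 (mod 59) ✓
The smallest such exponent is 29, so the order of 7 is 29.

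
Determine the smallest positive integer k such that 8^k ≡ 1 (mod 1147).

ord(8) | φ(1147) = φ(31·37) = (31−1)·(37−1) = 30·36 = 1080 = 2^3 · 3^3 · 5.
Divisors of 1080: 1, 2, 3, 4, 5, 6, 8, 9, 10, 12, 15, 18, 20, 24, 27, 30, 36, 40, 45, 54, 60, 72, 90, 108, 120, 135, 180, 216, 270, 360, 540, 1080.
Test each divisor d:
8^1 ≡ 8 (mod 1147)
8^2 ≡ 64 (mod 1147)
8^3 ≡ 512 (mod 1147)
8^4 ≡ 655 (mod 1147)
8^5 ≡ 652 (mod 1147)
8^6 ≡ 628 (mod 1147)
8^8 ≡ 47 (mod 1147)
8^9 ≡ 376 (mod 1147)
8^10 ≡ 714 (mod 1147)
8^12 ≡ 963 (mod 1147)
8^15 ≡ 993 (mod 1147)
8^18 ≡ 295 (mod 1147)
8^20 ≡ 528 (mod 1147)
8^24 ≡ 593 (mod 1147)
8^27 ≡ 808 (mod 1147)
8^30 ≡ 776 (mod 1147)
8^36 ≡ 1000 (mod 1147)
8^40 ≡ 63 (mod 1147)
8^45 ≡ 931 (mod 1147)
8^54 ≡ 221 (mod 1147)
8^60 ≡ 1 (mod 1147) ✓
Hence ord(8) = 60.

60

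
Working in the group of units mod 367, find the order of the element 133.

366

By Lagrange's theorem, ord_367(133) divides φ(367) = 367 − 1 = 366 = 2 · 3 · 61.
Divisors of 366: 1, 2, 3, 6, 61, 122, 183, 366.
Compute 133^d (mod 367) for the divisors d until we hit 1:
133^1 ≡ 133 (mod 367)
133^2 ≡ 73 (mod 367)
133^3 ≡ 167 (mod 367)
133^6 ≡ 364 (mod 367)
133^61 ≡ 84 (mod 367)
133^122 ≡ 83 (mod 367)
133^183 ≡ 366 (mod 367)
133^366 ≡ 1 (mod 367) ✓
Hence ord(133) = 366.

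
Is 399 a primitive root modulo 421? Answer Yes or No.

Yes

φ(421) = 421 − 1 = 420 = 2^2 · 3 · 5 · 7.
It suffices to check that the order of 399 is not a proper divisor of 420: compute 399^(420/q) for q ∈ {2, 3, 5, 7}.
399^210 ≡ 420 (mod 421)  [q = 2: ≢ 1 ✓]
399^140 ≡ 20 (mod 421)  [q = 3: ≢ 1 ✓]
399^84 ≡ 377 (mod 421)  [q = 5: ≢ 1 ✓]
399^60 ≡ 33 (mod 421)  [q = 7: ≢ 1 ✓]
None equal 1, so ord_421(399) = 420: 399 is a primitive root.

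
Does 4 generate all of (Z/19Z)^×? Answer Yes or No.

φ(19) = 19 − 1 = 18 = 2 · 3^2.
4 is a primitive root mod 19 iff 4^(φ(19)/q) ≢ 1 for every prime q | φ(19), i.e. q ∈ {2, 3}.
4^9 ≡ 1 (mod 19)  [q = 2: ≡ 1 ✗]
4^6 ≡ 11 (mod 19)  [q = 3: ≢ 1 ✓]
4^9 ≡ 1 shows ord(4) | 9, strictly less than φ(19); not a primitive root.

No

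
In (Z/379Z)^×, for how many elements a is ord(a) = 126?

36

φ(379) = 379 − 1 = 378 = 2 · 3^3 · 7.
In a cyclic group of order 378, there are φ(d) elements of order d for each divisor d of 378, and zero for non-divisors.
126 = 2 · 3^2 · 7 divides 378, and φ(126) = 36.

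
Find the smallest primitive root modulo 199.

φ(199) = 199 − 1 = 198 = 2 · 3^2 · 11.
Test candidates g = 2, 3, … against the prime factors q ∈ {2, 3, 11} of φ(199): g is a generator iff g^(198/q) ≢ 1 for every such q.
g = 2: 2^99 ≡ 1 — hits 1, so not a primitive root.
g = 3: 3^99 ≡ 198; 3^66 ≡ 106; 3^18 ≡ 125 — none is 1, so 3 is a primitive root.
So 3 is the smallest generator of (Z/199Z)^×.

3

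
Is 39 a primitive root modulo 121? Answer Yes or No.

Yes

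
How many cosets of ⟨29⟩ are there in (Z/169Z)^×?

Since 29 ∈ (Z/169Z)^×, its order divides φ(169) = φ(13^2) = 13·(13−1) = 156 = 2^2 · 3 · 13.
Divisors of 156: 1, 2, 3, 4, 6, 12, 13, 26, 39, 52, 78, 156.
Compute 29^d (mod 169) for the divisors d until we hit 1:
29^1 ≡ 29 (mod 169)
29^2 ≡ 165 (mod 169)
29^3 ≡ 53 (mod 169)
29^4 ≡ 16 (mod 169)
29^6 ≡ 105 (mod 169)
29^12 ≡ 40 (mod 169)
29^13 ≡ 146 (mod 169)
29^26 ≡ 22 (mod 169)
29^39 ≡ 1 (mod 169) ✓
So ord_169(29) = 39, hence |⟨29⟩| = 39.
[(Z/169Z)^× : ⟨29⟩] = 156/39 = 4.

4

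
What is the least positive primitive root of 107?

φ(107) = 107 − 1 = 106 = 2 · 53.
Test candidates g = 2, 3, … against the prime factors q ∈ {2, 53} of φ(107): g is a generator iff g^(106/q) ≢ 1 for every such q.
g = 2: 2^53 ≡ 106; 2^2 ≡ 4 — none is 1, so 2 is a primitive root.
So 2 is the smallest generator of (Z/107Z)^×.

2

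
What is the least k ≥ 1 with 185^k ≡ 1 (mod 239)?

238

The order of 185 must divide φ(239) = 239 − 1 = 238 = 2 · 7 · 17.
Divisors of 238: 1, 2, 7, 14, 17, 34, 119, 238.
Check 185^d mod 239 for each divisor in increasing order:
185^1 ≡ 185 (mod 239)
185^2 ≡ 48 (mod 239)
185^7 ≡ 164 (mod 239)
185^14 ≡ 128 (mod 239)
185^17 ≡ 195 (mod 239)
185^34 ≡ 24 (mod 239)
185^119 ≡ 238 (mod 239)
185^238 ≡ 1 (mod 239) ✓
Hence ord(185) = 238.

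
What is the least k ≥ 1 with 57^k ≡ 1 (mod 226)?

28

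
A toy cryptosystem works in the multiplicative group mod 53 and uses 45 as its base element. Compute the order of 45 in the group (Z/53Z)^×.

By Lagrange's theorem, ord_53(45) divides φ(53) = 53 − 1 = 52 = 2^2 · 13.
Divisors of 52: 1, 2, 4, 13, 26, 52.
Test each divisor d:
45^1 ≡ 45
45^2 ≡ 11
45^4 ≡ 15
45^13 ≡ 30
45^26 ≡ 52
45^52 ≡ 1
The smallest such exponent is 52, so the order of 45 is 52.

52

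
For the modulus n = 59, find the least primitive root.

2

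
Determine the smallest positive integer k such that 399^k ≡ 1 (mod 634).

158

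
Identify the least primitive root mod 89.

3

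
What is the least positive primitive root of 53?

φ(53) = 53 − 1 = 52 = 2^2 · 13.
g is a primitive root iff g^(52/q) ≢ 1 (mod 53) for each prime q ∈ {2, 13}.
g = 2: 2^26 ≡ 52; 2^4 ≡ 16 — none is 1, so 2 is a primitive root.
The smallest primitive root modulo 53 is 2.

2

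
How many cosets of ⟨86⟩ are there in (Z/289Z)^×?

16

The order of 86 must divide φ(289) = φ(17^2) = 17·(17−1) = 272 = 2^4 · 17.
Divisors of 272: 1, 2, 4, 8, 16, 17, 34, 68, 136, 272.
Evaluate successive powers at the divisors of 272:
86^1 ≡ 86 (mod 289)
86^2 ≡ 171 (mod 289)
86^4 ≡ 52 (mod 289)
86^8 ≡ 103 (mod 289)
86^16 ≡ 205 (mod 289)
86^17 ≡ 1 (mod 289) ✓
Thus |⟨86⟩| = ord(86) = 17.
The index is φ(289) / ord(86) = 272 / 17 = 16.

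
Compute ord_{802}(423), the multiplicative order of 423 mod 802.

20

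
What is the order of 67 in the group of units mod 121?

Since 67 ∈ (Z/121Z)^×, its order divides φ(121) = φ(11^2) = 11·(11−1) = 110 = 2 · 5 · 11.
Divisors of 110: 1, 2, 5, 10, 11, 22, 55, 110.
Evaluate successive powers at the divisors of 110:
67^1 ≡ 67 (mod 121)
67^2 ≡ 12 (mod 121)
67^5 ≡ 89 (mod 121)
67^10 ≡ 56 (mod 121)
67^11 ≡ 1 (mod 121) ✓
Hence ord(67) = 11.

11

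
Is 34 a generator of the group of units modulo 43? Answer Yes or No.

Yes

φ(43) = 43 − 1 = 42 = 2 · 3 · 7.
Test 34^(42/q) mod 43 for each prime factor q of 42:
34^21 ≡ 42 (mod 43)  [q = 2: ≢ 1 ✓]
34^14 ≡ 6 (mod 43)  [q = 3: ≢ 1 ✓]
34^6 ≡ 4 (mod 43)  [q = 7: ≢ 1 ✓]
Every test exponent gives a nontrivial residue, hence 34 generates the full group.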